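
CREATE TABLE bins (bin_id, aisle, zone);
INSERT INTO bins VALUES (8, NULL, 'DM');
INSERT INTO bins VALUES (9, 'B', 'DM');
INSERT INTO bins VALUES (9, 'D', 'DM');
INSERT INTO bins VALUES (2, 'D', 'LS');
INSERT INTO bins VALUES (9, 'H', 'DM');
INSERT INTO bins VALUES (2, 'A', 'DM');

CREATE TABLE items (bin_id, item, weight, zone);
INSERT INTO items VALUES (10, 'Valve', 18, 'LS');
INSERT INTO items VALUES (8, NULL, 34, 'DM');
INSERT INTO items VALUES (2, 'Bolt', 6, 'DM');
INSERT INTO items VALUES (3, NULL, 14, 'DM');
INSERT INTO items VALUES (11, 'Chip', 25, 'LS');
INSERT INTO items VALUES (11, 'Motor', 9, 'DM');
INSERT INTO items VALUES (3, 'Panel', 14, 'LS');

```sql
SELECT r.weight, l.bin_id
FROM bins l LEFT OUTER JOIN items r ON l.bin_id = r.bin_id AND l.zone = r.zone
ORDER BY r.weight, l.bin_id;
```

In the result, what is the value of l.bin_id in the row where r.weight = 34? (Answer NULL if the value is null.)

8

LEFT JOIN keeps every row from `bins`; unmatched rows get NULL for `items`'s columns.
Matching on l.bin_id = r.bin_id AND l.zone = r.zone.
- l[0] bin_id=8, zone=DM → 1 match(es) in r → 1 row(s).
- l[1] bin_id=9, zone=DM → no match; kept with NULLs on the r side.
- l[2] bin_id=9, zone=DM → no match; kept with NULLs on the r side.
- l[3] bin_id=2, zone=LS → no match; kept with NULLs on the r side.
- l[4] bin_id=9, zone=DM → no match; kept with NULLs on the r side.
- l[5] bin_id=2, zone=DM → 1 match(es) in r → 1 row(s).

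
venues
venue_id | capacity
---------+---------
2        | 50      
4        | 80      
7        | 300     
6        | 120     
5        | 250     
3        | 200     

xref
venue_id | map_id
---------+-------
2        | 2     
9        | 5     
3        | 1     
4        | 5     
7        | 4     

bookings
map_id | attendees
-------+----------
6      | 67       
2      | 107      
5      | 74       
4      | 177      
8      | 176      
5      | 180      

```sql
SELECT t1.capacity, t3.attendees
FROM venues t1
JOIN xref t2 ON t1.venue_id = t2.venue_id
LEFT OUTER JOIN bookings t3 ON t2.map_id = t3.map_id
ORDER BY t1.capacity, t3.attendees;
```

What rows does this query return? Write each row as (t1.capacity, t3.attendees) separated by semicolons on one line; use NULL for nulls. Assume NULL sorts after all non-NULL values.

Step 1 — t1 INNER JOIN t2 on venue_id → 4 row(s).
Then LEFT JOIN `bookings t3` on map_id: each of those 4 rows is kept; rows whose t2.map_id has no match in t3 get NULL for t3's columns.

(50, 107); (80, 74); (80, 180); (200, NULL); (300, 177)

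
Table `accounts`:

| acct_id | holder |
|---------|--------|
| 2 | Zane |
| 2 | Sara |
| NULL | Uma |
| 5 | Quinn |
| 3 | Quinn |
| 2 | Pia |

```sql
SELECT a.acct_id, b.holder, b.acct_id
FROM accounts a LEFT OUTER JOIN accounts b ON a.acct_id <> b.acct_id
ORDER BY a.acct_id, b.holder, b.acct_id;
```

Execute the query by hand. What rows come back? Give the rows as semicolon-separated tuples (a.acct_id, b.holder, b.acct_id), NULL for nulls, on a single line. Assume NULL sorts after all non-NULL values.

LEFT JOIN keeps every row from `accounts a`; unmatched rows get NULL for `accounts b`'s columns.
Matching on a.acct_id <> b.acct_id. A NULL in a compared column never satisfies the condition.
- a (acct_id=2) pairs with 2 row(s) of b.
- a (acct_id=2) pairs with 2 row(s) of b.
- a (acct_id=NULL) has no partner → padded with NULL.
- a (acct_id=5) pairs with 4 row(s) of b.
- a (acct_id=3) pairs with 4 row(s) of b.
- a (acct_id=2) pairs with 2 row(s) of b.

(2, Quinn, 3); (2, Quinn, 3); (2, Quinn, 3); (2, Quinn, 5); (2, Quinn, 5); (2, Quinn, 5); (3, Pia, 2); (3, Quinn, 5); (3, Sara, 2); (3, Zane, 2); (5, Pia, 2); (5, Quinn, 3); (5, Sara, 2); (5, Zane, 2); (NULL, NULL, NULL)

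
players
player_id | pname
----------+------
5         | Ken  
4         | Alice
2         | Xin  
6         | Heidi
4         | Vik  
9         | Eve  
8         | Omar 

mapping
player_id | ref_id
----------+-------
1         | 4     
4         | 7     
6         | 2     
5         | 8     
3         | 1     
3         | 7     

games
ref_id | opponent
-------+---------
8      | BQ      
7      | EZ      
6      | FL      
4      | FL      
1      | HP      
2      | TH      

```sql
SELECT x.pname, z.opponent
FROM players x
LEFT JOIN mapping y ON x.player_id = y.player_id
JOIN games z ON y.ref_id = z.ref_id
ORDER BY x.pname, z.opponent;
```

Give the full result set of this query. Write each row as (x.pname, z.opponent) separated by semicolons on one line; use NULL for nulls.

(Alice, EZ); (Heidi, TH); (Ken, BQ); (Vik, EZ)

Joins associate left-to-right: players LEFT JOIN mapping on player_id gives 7 intermediate row(s).
Then INNER JOIN `games z` on ref_id: keep only rows whose y.ref_id appears in z.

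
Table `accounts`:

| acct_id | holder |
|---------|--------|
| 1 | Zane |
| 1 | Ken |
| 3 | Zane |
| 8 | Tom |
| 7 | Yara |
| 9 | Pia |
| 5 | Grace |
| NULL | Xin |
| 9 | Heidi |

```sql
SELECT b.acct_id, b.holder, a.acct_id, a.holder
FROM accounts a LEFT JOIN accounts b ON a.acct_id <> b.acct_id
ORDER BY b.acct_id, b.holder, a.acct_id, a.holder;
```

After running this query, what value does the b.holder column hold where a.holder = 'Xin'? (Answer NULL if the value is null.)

NULL

LEFT JOIN keeps every row from `accounts a`; unmatched rows get NULL for `accounts b`'s columns.
Matching on a.acct_id <> b.acct_id. A NULL in a compared column never satisfies the condition.
- acct_id=1: 6 matching b row(s), so 6 row(s) emitted.
- acct_id=1: 6 matching b row(s), so 6 row(s) emitted.
- acct_id=3: 7 matching b row(s), so 7 row(s) emitted.
- acct_id=8: 7 matching b row(s), so 7 row(s) emitted.
- acct_id=7: 7 matching b row(s), so 7 row(s) emitted.
- acct_id=9: 6 matching b row(s), so 6 row(s) emitted.
- acct_id=5: 7 matching b row(s), so 7 row(s) emitted.
- acct_id=NULL: no b row matches, row kept with b columns NULL.
- acct_id=9: 6 matching b row(s), so 6 row(s) emitted.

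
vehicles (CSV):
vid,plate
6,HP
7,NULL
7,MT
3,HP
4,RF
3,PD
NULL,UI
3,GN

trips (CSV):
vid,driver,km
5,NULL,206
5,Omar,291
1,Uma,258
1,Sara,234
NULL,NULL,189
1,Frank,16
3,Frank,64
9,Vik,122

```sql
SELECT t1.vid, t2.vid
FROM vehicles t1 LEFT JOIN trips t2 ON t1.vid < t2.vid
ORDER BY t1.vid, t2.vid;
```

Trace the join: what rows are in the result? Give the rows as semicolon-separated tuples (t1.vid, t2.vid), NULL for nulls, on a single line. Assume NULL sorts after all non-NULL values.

LEFT JOIN keeps every row from `vehicles`; unmatched rows get NULL for `trips`'s columns.
Matching on t1.vid < t2.vid. A NULL in a compared column never satisfies the condition.
- t1[0] vid=6 → 1 match(es) in t2 → 1 row(s).
- t1[1] vid=7 → 1 match(es) in t2 → 1 row(s).
- t1[2] vid=7 → 1 match(es) in t2 → 1 row(s).
- t1[3] vid=3 → 3 match(es) in t2 → 3 row(s).
- t1[4] vid=4 → 3 match(es) in t2 → 3 row(s).
- t1[5] vid=3 → 3 match(es) in t2 → 3 row(s).
- t1[6] vid=NULL → no match; kept with NULLs on the t2 side.
- t1[7] vid=3 → 3 match(es) in t2 → 3 row(s).

(3, 5); (3, 5); (3, 5); (3, 5); (3, 5); (3, 5); (3, 9); (3, 9); (3, 9); (4, 5); (4, 5); (4, 9); (6, 9); (7, 9); (7, 9); (NULL, NULL)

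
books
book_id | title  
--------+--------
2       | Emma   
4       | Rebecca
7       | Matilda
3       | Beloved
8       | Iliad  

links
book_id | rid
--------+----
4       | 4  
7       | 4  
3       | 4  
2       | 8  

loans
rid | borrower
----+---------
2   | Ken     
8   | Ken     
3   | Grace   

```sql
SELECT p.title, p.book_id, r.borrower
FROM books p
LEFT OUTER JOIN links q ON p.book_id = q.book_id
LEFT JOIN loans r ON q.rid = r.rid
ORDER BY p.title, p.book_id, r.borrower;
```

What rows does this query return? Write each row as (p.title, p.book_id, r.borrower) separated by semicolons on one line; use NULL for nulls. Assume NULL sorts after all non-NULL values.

(Beloved, 3, NULL); (Emma, 2, Ken); (Iliad, 8, NULL); (Matilda, 7, NULL); (Rebecca, 4, NULL)

Joins associate left-to-right: books LEFT JOIN links on book_id gives 5 intermediate row(s).
Then LEFT JOIN `loans r` on rid: each of those 5 rows is kept; rows whose q.rid has no match in r get NULL for r's columns.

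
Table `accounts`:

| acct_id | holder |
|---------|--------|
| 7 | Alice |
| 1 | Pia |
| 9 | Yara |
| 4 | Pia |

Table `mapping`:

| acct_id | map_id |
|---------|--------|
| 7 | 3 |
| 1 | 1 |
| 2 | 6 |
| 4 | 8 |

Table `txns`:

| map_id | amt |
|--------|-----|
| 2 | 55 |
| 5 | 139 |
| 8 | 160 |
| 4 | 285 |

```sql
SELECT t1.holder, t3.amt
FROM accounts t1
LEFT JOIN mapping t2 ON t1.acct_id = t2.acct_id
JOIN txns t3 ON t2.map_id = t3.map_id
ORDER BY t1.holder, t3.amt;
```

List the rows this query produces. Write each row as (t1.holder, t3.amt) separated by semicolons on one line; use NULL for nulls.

(Pia, 160)

Evaluate left to right. First `accounts t1 LEFT JOIN mapping t2` on acct_id: 4 row(s).
Then INNER JOIN `txns t3` on map_id: keep only rows whose t2.map_id appears in t3.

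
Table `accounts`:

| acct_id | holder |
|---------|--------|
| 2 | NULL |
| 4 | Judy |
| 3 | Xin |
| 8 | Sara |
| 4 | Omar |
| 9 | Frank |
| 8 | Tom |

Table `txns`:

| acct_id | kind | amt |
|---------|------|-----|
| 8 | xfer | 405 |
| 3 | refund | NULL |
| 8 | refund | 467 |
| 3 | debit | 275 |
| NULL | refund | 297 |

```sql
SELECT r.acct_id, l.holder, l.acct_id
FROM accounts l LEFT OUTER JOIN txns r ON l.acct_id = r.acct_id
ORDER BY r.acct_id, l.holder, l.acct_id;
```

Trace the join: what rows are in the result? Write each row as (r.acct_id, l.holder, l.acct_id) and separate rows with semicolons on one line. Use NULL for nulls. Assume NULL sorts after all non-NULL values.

(3, Xin, 3); (3, Xin, 3); (8, Sara, 8); (8, Sara, 8); (8, Tom, 8); (8, Tom, 8); (NULL, Frank, 9); (NULL, Judy, 4); (NULL, Omar, 4); (NULL, NULL, 2)

LEFT JOIN keeps every row from `accounts`; unmatched rows get NULL for `txns`'s columns.
Matching on l.acct_id = r.acct_id. A NULL in a compared column never satisfies the condition.
- acct_id=2: no r row matches, row kept with r columns NULL.
- acct_id=4: no r row matches, row kept with r columns NULL.
- acct_id=3: 2 matching r row(s), so 2 row(s) emitted.
- acct_id=8: 2 matching r row(s), so 2 row(s) emitted.
- acct_id=4: no r row matches, row kept with r columns NULL.
- acct_id=9: no r row matches, row kept with r columns NULL.
- acct_id=8: 2 matching r row(s), so 2 row(s) emitted.
After projecting and ordering:
r.acct_id | l.holder | l.acct_id
3 | Xin | 3
3 | Xin | 3
8 | Sara | 8
8 | Sara | 8
8 | Tom | 8
8 | Tom | 8
NULL | Frank | 9
NULL | Judy | 4
NULL | Omar | 4
NULL | NULL | 2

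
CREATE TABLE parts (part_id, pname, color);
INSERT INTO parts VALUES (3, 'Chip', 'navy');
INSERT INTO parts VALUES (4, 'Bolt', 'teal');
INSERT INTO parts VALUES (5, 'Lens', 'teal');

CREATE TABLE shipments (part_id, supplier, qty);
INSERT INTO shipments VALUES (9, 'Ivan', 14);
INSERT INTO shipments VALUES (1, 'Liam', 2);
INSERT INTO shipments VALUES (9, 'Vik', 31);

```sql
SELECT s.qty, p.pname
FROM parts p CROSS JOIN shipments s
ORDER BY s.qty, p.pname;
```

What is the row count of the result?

9

CROSS JOIN pairs every row of `parts` with every row of `shipments`: 3 × 3 = 9 rows.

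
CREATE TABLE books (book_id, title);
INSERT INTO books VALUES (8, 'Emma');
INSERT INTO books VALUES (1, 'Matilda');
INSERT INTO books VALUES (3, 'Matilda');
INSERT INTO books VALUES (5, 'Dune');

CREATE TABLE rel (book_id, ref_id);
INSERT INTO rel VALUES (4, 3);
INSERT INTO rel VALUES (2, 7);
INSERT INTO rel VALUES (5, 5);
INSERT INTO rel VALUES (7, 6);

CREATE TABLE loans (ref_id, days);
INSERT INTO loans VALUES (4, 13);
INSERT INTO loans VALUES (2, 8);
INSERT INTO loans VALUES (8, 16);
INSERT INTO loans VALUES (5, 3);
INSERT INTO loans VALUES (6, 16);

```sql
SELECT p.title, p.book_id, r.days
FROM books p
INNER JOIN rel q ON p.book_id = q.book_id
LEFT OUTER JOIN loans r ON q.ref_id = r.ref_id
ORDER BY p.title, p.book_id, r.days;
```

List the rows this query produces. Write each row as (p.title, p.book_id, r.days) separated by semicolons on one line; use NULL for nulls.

Joins associate left-to-right: books INNER JOIN rel on book_id gives 1 intermediate row(s).
Then LEFT JOIN `loans r` on ref_id: each of those 1 rows is kept; rows whose q.ref_id has no match in r get NULL for r's columns.

(Dune, 5, 3)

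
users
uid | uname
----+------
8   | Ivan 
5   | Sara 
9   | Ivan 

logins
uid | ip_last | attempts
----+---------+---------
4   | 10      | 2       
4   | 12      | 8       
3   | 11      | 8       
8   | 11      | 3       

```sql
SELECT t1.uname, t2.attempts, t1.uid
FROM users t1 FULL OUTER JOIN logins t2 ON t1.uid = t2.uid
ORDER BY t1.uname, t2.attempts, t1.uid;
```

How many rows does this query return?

FULL OUTER JOIN keeps every row from both sides; unmatched rows get NULL for the other side's columns.
Matching on t1.uid = t2.uid.
- uid=8: 1 matching t2 row(s), so 1 row(s) emitted.
- uid=5: no t2 row matches, row kept with t2 columns NULL.
- uid=9: no t2 row matches, row kept with t2 columns NULL.
- 3 t2 row(s) had no t1 match → kept, t1 columns NULL.
Total: 1 matched + 5 padded = 6 rows.

6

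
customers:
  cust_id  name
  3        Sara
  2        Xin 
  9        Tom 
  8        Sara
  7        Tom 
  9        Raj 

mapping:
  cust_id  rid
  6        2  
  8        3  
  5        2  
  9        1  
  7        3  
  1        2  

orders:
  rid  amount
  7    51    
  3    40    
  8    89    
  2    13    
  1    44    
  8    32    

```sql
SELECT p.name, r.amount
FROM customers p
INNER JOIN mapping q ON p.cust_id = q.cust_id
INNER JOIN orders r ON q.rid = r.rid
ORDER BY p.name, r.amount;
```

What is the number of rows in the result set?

Evaluate left to right. First `customers p INNER JOIN mapping q` on cust_id: 4 row(s).
Then INNER JOIN `orders r` on rid: keep only rows whose q.rid appears in r.
Result: 4 row(s).

4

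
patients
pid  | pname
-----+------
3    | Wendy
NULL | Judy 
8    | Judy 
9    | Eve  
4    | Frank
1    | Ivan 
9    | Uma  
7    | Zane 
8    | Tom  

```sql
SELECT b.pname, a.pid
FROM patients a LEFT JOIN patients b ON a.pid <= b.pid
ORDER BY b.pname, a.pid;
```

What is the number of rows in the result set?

39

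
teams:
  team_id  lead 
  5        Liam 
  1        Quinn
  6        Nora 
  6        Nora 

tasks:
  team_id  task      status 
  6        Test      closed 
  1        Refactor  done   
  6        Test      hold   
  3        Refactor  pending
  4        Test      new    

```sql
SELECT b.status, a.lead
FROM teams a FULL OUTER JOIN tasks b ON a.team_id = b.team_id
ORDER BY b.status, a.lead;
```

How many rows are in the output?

8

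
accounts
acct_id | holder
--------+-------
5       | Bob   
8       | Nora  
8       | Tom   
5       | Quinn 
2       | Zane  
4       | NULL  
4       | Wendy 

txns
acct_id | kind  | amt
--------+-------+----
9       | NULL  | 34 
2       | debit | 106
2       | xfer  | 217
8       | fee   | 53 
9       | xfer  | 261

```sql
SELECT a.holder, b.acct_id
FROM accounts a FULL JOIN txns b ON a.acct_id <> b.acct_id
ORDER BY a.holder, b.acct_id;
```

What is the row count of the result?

FULL OUTER JOIN keeps every row from both sides; unmatched rows get NULL for the other side's columns.
Matching on a.acct_id <> b.acct_id.
- a row (acct_id=5): matches 5 b row(s) → 5 output row(s).
- a row (acct_id=8): matches 4 b row(s) → 4 output row(s).
- a row (acct_id=8): matches 4 b row(s) → 4 output row(s).
- a row (acct_id=5): matches 5 b row(s) → 5 output row(s).
- a row (acct_id=2): matches 3 b row(s) → 3 output row(s).
- a row (acct_id=4): matches 5 b row(s) → 5 output row(s).
- a row (acct_id=4): matches 5 b row(s) → 5 output row(s).
Total: 31 rows.

31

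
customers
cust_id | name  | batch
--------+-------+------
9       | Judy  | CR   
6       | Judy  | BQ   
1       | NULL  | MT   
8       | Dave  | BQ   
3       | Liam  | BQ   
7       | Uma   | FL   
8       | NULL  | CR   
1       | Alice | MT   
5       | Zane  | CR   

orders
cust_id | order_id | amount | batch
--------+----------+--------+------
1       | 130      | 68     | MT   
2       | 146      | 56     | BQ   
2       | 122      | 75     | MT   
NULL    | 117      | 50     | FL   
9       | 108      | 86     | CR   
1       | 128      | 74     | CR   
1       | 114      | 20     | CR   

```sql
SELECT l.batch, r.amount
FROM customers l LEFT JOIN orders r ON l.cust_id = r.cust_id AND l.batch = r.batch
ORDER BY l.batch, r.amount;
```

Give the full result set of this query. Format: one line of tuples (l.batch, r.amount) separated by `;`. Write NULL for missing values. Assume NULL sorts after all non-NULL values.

LEFT JOIN keeps every row from `customers`; unmatched rows get NULL for `orders`'s columns.
Matching on l.cust_id = r.cust_id AND l.batch = r.batch. A NULL in a compared column never satisfies the condition.
- l row (cust_id=9, batch=CR): matches 1 r row(s) → 1 output row(s).
- l row (cust_id=6, batch=BQ): no match → kept, r columns NULL.
- l row (cust_id=1, batch=MT): matches 1 r row(s) → 1 output row(s).
- l row (cust_id=8, batch=BQ): no match → kept, r columns NULL.
- l row (cust_id=3, batch=BQ): no match → kept, r columns NULL.
- l row (cust_id=7, batch=FL): no match → kept, r columns NULL.
- l row (cust_id=8, batch=CR): no match → kept, r columns NULL.
- l row (cust_id=1, batch=MT): matches 1 r row(s) → 1 output row(s).
- l row (cust_id=5, batch=CR): no match → kept, r columns NULL.
After projecting and ordering:
l.batch | r.amount
BQ | NULL
BQ | NULL
BQ | NULL
CR | 86
CR | NULL
CR | NULL
FL | NULL
MT | 68
MT | 68

(BQ, NULL); (BQ, NULL); (BQ, NULL); (CR, 86); (CR, NULL); (CR, NULL); (FL, NULL); (MT, 68); (MT, 68)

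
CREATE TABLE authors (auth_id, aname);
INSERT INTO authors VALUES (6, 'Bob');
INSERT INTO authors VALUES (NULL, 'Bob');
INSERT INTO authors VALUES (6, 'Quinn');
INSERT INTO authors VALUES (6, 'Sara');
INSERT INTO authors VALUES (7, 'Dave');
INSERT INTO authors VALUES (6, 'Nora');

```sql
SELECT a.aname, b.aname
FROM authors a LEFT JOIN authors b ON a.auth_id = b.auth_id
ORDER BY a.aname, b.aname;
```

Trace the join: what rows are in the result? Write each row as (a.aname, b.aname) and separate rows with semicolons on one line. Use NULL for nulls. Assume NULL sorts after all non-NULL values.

LEFT JOIN keeps every row from `authors a`; unmatched rows get NULL for `authors b`'s columns.
Matching on a.auth_id = b.auth_id. A NULL in a compared column never satisfies the condition.
Matched pairs: 17; unmatched a rows kept: 1.

(Bob, Bob); (Bob, Nora); (Bob, Quinn); (Bob, Sara); (Bob, NULL); (Dave, Dave); (Nora, Bob); (Nora, Nora); (Nora, Quinn); (Nora, Sara); (Quinn, Bob); (Quinn, Nora); (Quinn, Quinn); (Quinn, Sara); (Sara, Bob); (Sara, Nora); (Sara, Quinn); (Sara, Sara)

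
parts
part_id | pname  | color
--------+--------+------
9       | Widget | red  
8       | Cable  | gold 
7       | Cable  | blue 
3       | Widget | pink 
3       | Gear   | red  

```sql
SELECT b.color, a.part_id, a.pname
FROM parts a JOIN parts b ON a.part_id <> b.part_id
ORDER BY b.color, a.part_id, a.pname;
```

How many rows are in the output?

18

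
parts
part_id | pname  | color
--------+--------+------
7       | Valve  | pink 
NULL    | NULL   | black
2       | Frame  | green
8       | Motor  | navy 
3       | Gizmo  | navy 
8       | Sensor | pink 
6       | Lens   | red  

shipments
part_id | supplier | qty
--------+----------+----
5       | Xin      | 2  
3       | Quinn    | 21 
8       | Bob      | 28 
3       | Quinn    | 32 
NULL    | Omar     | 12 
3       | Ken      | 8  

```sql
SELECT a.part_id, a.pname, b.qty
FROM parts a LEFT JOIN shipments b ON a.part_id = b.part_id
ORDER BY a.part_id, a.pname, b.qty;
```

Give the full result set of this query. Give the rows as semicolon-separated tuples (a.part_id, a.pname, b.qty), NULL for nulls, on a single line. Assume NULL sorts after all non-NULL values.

LEFT JOIN keeps every row from `parts`; unmatched rows get NULL for `shipments`'s columns.
Matching on a.part_id = b.part_id. A NULL in a compared column never satisfies the condition.
- a row (part_id=7): no match → kept, b columns NULL.
- a row (part_id=NULL): no match → kept, b columns NULL.
- a row (part_id=2): no match → kept, b columns NULL.
- a row (part_id=8): matches 1 b row(s) → 1 output row(s).
- a row (part_id=3): matches 3 b row(s) → 3 output row(s).
- a row (part_id=8): matches 1 b row(s) → 1 output row(s).
- a row (part_id=6): no match → kept, b columns NULL.
After projecting and ordering:
a.part_id | a.pname | b.qty
2 | Frame | NULL
3 | Gizmo | 8
3 | Gizmo | 21
3 | Gizmo | 32
6 | Lens | NULL
7 | Valve | NULL
8 | Motor | 28
8 | Sensor | 28
NULL | NULL | NULL

(2, Frame, NULL); (3, Gizmo, 8); (3, Gizmo, 21); (3, Gizmo, 32); (6, Lens, NULL); (7, Valve, NULL); (8, Motor, 28); (8, Sensor, 28); (NULL, NULL, NULL)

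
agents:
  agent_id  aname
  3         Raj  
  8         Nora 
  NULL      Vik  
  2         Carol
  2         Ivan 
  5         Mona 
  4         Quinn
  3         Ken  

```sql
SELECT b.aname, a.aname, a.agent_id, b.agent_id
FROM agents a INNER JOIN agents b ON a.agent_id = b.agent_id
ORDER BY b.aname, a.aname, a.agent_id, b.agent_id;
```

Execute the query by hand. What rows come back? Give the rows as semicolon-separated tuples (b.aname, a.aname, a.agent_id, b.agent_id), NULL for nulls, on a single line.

INNER JOIN keeps only pairs where the ON condition holds.
Matching on a.agent_id = b.agent_id. A NULL in a compared column never satisfies the condition.
- a[0] agent_id=3 → 2 match(es) in b → 2 row(s).
- a[1] agent_id=8 → 1 match(es) in b → 1 row(s).
- a[2] agent_id=NULL → no match; dropped.
- a[3] agent_id=2 → 2 match(es) in b → 2 row(s).
- a[4] agent_id=2 → 2 match(es) in b → 2 row(s).
- a[5] agent_id=5 → 1 match(es) in b → 1 row(s).
- a[6] agent_id=4 → 1 match(es) in b → 1 row(s).
- a[7] agent_id=3 → 2 match(es) in b → 2 row(s).

(Carol, Carol, 2, 2); (Carol, Ivan, 2, 2); (Ivan, Carol, 2, 2); (Ivan, Ivan, 2, 2); (Ken, Ken, 3, 3); (Ken, Raj, 3, 3); (Mona, Mona, 5, 5); (Nora, Nora, 8, 8); (Quinn, Quinn, 4, 4); (Raj, Ken, 3, 3); (Raj, Raj, 3, 3)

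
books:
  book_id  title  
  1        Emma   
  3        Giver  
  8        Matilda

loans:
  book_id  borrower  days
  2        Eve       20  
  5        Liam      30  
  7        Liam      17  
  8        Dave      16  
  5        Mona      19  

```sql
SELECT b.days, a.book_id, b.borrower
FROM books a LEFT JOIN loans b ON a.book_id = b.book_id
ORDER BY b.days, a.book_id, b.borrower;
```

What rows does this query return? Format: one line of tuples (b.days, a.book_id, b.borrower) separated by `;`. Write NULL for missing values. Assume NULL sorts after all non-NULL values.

LEFT JOIN keeps every row from `books`; unmatched rows get NULL for `loans`'s columns.
Matching on a.book_id = b.book_id.
- a (book_id=1) has no partner → padded with NULL.
- a (book_id=3) has no partner → padded with NULL.
- a (book_id=8) pairs with 1 row(s) of b.
After projecting and ordering:
b.days | a.book_id | b.borrower
16 | 8 | Dave
NULL | 1 | NULL
NULL | 3 | NULL

(16, 8, Dave); (NULL, 1, NULL); (NULL, 3, NULL)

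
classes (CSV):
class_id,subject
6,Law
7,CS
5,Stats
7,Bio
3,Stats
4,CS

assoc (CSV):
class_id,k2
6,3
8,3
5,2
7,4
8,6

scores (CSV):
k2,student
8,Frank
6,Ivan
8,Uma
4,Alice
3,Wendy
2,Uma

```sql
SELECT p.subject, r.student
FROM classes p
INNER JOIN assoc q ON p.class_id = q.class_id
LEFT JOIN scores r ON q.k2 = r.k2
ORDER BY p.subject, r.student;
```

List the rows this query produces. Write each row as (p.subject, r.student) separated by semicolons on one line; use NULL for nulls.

(Bio, Alice); (CS, Alice); (Law, Wendy); (Stats, Uma)

Step 1 — p INNER JOIN q on class_id → 4 row(s).
Then LEFT JOIN `scores r` on k2: each of those 4 rows is kept; rows whose q.k2 has no match in r get NULL for r's columns.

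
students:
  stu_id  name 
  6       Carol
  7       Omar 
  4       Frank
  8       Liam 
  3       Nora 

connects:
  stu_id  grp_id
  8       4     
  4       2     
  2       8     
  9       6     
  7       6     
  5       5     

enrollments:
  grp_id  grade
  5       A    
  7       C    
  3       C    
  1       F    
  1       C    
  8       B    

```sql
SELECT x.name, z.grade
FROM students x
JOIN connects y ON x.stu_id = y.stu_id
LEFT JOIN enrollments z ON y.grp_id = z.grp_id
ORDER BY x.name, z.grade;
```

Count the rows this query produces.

3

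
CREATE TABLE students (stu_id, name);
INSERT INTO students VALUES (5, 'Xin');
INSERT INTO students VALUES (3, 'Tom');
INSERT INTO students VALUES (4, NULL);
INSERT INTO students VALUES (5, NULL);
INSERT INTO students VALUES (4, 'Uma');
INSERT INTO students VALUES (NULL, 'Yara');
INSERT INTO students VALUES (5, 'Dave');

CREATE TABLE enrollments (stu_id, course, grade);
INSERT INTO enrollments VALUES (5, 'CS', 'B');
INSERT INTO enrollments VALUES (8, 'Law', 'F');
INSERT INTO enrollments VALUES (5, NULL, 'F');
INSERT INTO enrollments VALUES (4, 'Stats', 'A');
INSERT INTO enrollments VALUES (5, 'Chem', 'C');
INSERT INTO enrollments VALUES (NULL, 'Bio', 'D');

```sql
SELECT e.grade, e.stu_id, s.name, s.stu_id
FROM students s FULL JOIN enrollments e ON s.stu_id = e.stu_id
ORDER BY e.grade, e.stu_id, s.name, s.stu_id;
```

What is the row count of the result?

15

FULL OUTER JOIN keeps every row from both sides; unmatched rows get NULL for the other side's columns.
Matching on s.stu_id = e.stu_id. A NULL in a compared column never satisfies the condition.
- s (stu_id=5) pairs with 3 row(s) of e.
- s (stu_id=3) has no partner → padded with NULL.
- s (stu_id=4) pairs with 1 row(s) of e.
- s (stu_id=5) pairs with 3 row(s) of e.
- s (stu_id=4) pairs with 1 row(s) of e.
- s (stu_id=NULL) has no partner → padded with NULL.
- s (stu_id=5) pairs with 3 row(s) of e.
- 2 row(s) from e found no s partner → padded with NULL.
Total: 11 matched + 4 padded = 15 rows.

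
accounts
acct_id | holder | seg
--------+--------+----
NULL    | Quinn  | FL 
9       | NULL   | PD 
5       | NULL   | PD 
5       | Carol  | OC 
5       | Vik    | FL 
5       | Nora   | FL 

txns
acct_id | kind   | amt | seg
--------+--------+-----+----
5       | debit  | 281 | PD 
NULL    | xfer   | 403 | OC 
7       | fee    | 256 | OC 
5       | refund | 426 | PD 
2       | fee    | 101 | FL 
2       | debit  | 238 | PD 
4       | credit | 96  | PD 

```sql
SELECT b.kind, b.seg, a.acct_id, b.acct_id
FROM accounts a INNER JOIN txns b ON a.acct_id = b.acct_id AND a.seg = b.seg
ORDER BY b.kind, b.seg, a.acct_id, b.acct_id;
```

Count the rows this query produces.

2

INNER JOIN keeps only pairs where the ON condition holds.
Matching on a.acct_id = b.acct_id AND a.seg = b.seg. A NULL in a compared column never satisfies the condition.
Matched pairs: 2.
Total: 2 rows.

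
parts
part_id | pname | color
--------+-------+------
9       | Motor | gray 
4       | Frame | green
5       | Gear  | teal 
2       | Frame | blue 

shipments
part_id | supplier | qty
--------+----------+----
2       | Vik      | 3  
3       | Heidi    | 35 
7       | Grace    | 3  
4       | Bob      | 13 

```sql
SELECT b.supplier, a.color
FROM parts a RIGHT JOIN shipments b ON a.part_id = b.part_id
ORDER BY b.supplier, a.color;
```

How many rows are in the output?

RIGHT JOIN keeps every row from `shipments`; unmatched rows get NULL for `parts`'s columns.
Matching on a.part_id = b.part_id.
- a[0] part_id=9 → no match.
- a[1] part_id=4 → 1 match(es) in b → 1 row(s).
- a[2] part_id=5 → no match.
- a[3] part_id=2 → 1 match(es) in b → 1 row(s).
- 2 b row(s) had no a match → kept, a columns NULL.
Total: 2 matched + 2 padded = 4 rows.

4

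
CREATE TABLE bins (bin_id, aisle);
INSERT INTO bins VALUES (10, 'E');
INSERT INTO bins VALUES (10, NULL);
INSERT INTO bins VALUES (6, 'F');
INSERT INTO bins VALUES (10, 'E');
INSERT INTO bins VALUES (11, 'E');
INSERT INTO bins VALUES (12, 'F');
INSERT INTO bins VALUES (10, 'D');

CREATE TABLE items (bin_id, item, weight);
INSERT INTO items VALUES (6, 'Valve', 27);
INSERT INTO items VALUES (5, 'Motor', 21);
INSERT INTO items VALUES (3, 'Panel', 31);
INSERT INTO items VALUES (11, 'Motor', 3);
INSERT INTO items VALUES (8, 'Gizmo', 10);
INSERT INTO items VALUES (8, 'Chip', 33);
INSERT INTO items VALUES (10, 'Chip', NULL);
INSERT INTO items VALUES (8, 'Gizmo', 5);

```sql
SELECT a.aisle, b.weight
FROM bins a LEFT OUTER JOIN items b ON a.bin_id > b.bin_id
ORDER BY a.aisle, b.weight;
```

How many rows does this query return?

LEFT JOIN keeps every row from `bins`; unmatched rows get NULL for `items`'s columns.
Matching on a.bin_id > b.bin_id.
- bin_id=10: 6 matching b row(s), so 6 row(s) emitted.
- bin_id=10: 6 matching b row(s), so 6 row(s) emitted.
- bin_id=6: 2 matching b row(s), so 2 row(s) emitted.
- bin_id=10: 6 matching b row(s), so 6 row(s) emitted.
- bin_id=11: 7 matching b row(s), so 7 row(s) emitted.
- bin_id=12: 8 matching b row(s), so 8 row(s) emitted.
- bin_id=10: 6 matching b row(s), so 6 row(s) emitted.
Total: 41 rows.

41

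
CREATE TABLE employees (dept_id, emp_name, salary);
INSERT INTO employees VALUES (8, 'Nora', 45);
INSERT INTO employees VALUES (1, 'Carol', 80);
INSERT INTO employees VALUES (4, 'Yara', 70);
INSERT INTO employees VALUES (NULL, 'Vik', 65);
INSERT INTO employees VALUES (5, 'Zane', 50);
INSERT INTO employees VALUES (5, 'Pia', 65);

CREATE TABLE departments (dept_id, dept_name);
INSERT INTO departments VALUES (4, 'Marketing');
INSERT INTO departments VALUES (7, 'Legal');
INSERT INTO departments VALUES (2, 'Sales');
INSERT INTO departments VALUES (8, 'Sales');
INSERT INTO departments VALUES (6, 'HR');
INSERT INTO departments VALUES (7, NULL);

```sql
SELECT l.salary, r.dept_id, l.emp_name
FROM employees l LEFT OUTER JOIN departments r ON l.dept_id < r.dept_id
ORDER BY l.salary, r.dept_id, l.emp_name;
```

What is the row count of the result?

20

LEFT JOIN keeps every row from `employees`; unmatched rows get NULL for `departments`'s columns.
Matching on l.dept_id < r.dept_id. A NULL in a compared column never satisfies the condition.
Matched pairs: 18; unmatched l rows kept: 2.
Total: 18 matched + 2 padded = 20 rows.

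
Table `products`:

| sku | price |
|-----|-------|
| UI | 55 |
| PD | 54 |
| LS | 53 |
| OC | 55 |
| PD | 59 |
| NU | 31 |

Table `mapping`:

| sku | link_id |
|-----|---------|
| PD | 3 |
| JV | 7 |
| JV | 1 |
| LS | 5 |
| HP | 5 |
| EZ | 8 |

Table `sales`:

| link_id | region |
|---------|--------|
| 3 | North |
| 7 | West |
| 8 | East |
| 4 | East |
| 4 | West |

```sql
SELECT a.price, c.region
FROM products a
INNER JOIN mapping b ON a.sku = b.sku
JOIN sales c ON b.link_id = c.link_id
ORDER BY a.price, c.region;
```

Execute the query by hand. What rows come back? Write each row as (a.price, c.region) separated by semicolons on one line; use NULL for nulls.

(54, North); (59, North)

Joins associate left-to-right: products INNER JOIN mapping on sku gives 3 intermediate row(s).
Then INNER JOIN `sales c` on link_id: keep only rows whose b.link_id appears in c.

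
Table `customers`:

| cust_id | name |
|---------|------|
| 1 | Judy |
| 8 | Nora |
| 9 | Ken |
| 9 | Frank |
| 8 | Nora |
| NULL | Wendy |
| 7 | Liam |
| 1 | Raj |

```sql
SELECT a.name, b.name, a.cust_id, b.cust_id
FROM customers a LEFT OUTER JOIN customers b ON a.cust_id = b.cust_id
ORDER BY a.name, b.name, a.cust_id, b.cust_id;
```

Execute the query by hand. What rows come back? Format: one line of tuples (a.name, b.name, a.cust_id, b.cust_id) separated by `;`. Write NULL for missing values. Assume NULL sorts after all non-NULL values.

LEFT JOIN keeps every row from `customers a`; unmatched rows get NULL for `customers b`'s columns.
Matching on a.cust_id = b.cust_id. A NULL in a compared column never satisfies the condition.
- a row (cust_id=1): matches 2 b row(s) → 2 output row(s).
- a row (cust_id=8): matches 2 b row(s) → 2 output row(s).
- a row (cust_id=9): matches 2 b row(s) → 2 output row(s).
- a row (cust_id=9): matches 2 b row(s) → 2 output row(s).
- a row (cust_id=8): matches 2 b row(s) → 2 output row(s).
- a row (cust_id=NULL): no match → kept, b columns NULL.
- a row (cust_id=7): matches 1 b row(s) → 1 output row(s).
- a row (cust_id=1): matches 2 b row(s) → 2 output row(s).

(Frank, Frank, 9, 9); (Frank, Ken, 9, 9); (Judy, Judy, 1, 1); (Judy, Raj, 1, 1); (Ken, Frank, 9, 9); (Ken, Ken, 9, 9); (Liam, Liam, 7, 7); (Nora, Nora, 8, 8); (Nora, Nora, 8, 8); (Nora, Nora, 8, 8); (Nora, Nora, 8, 8); (Raj, Judy, 1, 1); (Raj, Raj, 1, 1); (Wendy, NULL, NULL, NULL)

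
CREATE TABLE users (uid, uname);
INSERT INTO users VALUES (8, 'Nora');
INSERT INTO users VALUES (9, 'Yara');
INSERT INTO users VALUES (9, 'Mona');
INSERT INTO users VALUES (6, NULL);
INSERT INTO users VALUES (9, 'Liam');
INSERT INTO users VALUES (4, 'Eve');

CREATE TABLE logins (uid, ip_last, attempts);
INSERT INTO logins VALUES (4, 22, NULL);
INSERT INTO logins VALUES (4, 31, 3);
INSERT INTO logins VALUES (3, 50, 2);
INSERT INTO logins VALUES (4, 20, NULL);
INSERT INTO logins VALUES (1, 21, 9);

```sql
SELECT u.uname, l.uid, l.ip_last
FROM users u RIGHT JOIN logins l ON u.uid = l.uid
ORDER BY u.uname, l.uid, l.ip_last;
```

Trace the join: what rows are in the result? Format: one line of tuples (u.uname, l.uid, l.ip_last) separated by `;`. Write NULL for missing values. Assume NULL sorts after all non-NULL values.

RIGHT JOIN keeps every row from `logins`; unmatched rows get NULL for `users`'s columns.
Matching on u.uid = l.uid.
- uid=8: no matching l row.
- uid=9: no matching l row.
- uid=9: no matching l row.
- uid=6: no matching l row.
- uid=9: no matching l row.
- uid=4: 3 matching l row(s), so 3 row(s) emitted.
- 2 l row(s) had no u match → kept, u columns NULL.
After projecting and ordering:
u.uname | l.uid | l.ip_last
Eve | 4 | 20
Eve | 4 | 22
Eve | 4 | 31
NULL | 1 | 21
NULL | 3 | 50

(Eve, 4, 20); (Eve, 4, 22); (Eve, 4, 31); (NULL, 1, 21); (NULL, 3, 50)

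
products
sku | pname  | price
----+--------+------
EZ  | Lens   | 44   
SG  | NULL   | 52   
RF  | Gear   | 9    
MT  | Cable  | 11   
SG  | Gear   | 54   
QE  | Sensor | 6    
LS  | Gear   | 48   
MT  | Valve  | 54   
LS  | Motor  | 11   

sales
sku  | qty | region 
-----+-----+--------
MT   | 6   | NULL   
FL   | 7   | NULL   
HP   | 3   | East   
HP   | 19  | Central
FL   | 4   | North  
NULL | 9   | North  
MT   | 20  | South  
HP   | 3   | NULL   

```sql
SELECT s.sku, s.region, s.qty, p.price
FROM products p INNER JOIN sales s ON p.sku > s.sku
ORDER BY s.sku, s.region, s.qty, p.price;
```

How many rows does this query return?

48

INNER JOIN keeps only pairs where the ON condition holds.
Matching on p.sku > s.sku. A NULL in a compared column never satisfies the condition.
- p[0] sku=EZ → no match; dropped.
- p[1] sku=SG → 7 match(es) in s → 7 row(s).
- p[2] sku=RF → 7 match(es) in s → 7 row(s).
- p[3] sku=MT → 5 match(es) in s → 5 row(s).
- p[4] sku=SG → 7 match(es) in s → 7 row(s).
- p[5] sku=QE → 7 match(es) in s → 7 row(s).
- p[6] sku=LS → 5 match(es) in s → 5 row(s).
- p[7] sku=MT → 5 match(es) in s → 5 row(s).
- p[8] sku=LS → 5 match(es) in s → 5 row(s).
Total: 48 rows.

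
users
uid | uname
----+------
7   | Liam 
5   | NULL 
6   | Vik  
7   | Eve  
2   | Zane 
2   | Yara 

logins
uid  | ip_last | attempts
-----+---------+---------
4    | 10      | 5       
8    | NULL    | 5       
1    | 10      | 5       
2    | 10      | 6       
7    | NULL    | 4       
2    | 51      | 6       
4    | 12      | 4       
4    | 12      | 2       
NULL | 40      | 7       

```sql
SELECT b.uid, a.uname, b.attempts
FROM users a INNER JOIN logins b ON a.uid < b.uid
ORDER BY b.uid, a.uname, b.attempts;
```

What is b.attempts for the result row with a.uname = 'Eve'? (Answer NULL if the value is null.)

INNER JOIN keeps only pairs where the ON condition holds.
Matching on a.uid < b.uid. A NULL in a compared column never satisfies the condition.
- a (uid=7) pairs with 1 row(s) of b.
- a (uid=5) pairs with 2 row(s) of b.
- a (uid=6) pairs with 2 row(s) of b.
- a (uid=7) pairs with 1 row(s) of b.
- a (uid=2) pairs with 5 row(s) of b.
- a (uid=2) pairs with 5 row(s) of b.

5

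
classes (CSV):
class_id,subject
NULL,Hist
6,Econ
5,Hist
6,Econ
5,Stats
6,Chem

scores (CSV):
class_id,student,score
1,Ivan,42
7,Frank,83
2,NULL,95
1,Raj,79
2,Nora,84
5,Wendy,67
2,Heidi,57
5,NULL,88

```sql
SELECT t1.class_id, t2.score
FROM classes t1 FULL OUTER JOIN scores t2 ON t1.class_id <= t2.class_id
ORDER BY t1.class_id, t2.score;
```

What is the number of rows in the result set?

15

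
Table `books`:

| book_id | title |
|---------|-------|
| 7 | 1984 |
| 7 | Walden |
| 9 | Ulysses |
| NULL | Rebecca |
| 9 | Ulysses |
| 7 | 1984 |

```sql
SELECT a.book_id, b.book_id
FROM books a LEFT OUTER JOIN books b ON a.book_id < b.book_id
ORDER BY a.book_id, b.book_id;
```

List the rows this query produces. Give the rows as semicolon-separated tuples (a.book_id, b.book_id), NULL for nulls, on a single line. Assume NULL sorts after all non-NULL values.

LEFT JOIN keeps every row from `books a`; unmatched rows get NULL for `books b`'s columns.
Matching on a.book_id < b.book_id. A NULL in a compared column never satisfies the condition.
- book_id=7: 2 matching b row(s), so 2 row(s) emitted.
- book_id=7: 2 matching b row(s), so 2 row(s) emitted.
- book_id=9: no b row matches, row kept with b columns NULL.
- book_id=NULL: no b row matches, row kept with b columns NULL.
- book_id=9: no b row matches, row kept with b columns NULL.
- book_id=7: 2 matching b row(s), so 2 row(s) emitted.
After projecting and ordering:
a.book_id | b.book_id
7 | 9
7 | 9
7 | 9
7 | 9
7 | 9
7 | 9
9 | NULL
9 | NULL
NULL | NULL

(7, 9); (7, 9); (7, 9); (7, 9); (7, 9); (7, 9); (9, NULL); (9, NULL); (NULL, NULL)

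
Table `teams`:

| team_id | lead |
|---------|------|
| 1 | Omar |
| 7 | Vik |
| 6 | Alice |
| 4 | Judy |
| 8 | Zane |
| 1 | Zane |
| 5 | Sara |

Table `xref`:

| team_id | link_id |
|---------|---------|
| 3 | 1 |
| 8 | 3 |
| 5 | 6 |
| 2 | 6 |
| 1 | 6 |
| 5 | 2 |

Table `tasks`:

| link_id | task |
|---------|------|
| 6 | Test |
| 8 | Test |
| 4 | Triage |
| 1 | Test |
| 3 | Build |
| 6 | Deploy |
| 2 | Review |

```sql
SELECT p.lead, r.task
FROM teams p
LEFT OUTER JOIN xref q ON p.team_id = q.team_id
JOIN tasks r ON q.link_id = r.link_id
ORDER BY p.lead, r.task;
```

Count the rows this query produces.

8

Joins associate left-to-right: teams LEFT JOIN xref on team_id gives 8 intermediate row(s).
Then INNER JOIN `tasks r` on link_id: keep only rows whose q.link_id appears in r.
Result: 8 row(s).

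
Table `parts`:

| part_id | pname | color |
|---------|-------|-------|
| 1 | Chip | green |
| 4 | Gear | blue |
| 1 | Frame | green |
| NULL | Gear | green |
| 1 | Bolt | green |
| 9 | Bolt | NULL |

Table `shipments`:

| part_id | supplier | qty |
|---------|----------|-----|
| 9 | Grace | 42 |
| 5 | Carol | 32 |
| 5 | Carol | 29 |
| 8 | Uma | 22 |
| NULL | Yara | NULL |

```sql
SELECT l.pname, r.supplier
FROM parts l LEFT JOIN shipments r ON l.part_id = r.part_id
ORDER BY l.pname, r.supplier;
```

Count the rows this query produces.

6

LEFT JOIN keeps every row from `parts`; unmatched rows get NULL for `shipments`'s columns.
Matching on l.part_id = r.part_id. A NULL in a compared column never satisfies the condition.
Matched pairs: 1; unmatched l rows kept: 5.
Total: 1 matched + 5 padded = 6 rows.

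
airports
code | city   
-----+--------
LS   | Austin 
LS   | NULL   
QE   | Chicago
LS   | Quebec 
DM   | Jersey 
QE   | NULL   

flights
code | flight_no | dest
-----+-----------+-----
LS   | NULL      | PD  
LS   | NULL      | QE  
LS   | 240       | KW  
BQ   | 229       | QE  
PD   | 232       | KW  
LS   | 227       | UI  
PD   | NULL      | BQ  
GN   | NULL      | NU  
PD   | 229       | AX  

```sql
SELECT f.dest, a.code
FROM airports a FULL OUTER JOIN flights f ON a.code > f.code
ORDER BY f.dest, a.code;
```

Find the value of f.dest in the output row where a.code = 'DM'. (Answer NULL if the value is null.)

QE

FULL OUTER JOIN keeps every row from both sides; unmatched rows get NULL for the other side's columns.
Matching on a.code > f.code.
Matched pairs: 25; unmatched a rows kept: 0; unmatched f rows kept: 0.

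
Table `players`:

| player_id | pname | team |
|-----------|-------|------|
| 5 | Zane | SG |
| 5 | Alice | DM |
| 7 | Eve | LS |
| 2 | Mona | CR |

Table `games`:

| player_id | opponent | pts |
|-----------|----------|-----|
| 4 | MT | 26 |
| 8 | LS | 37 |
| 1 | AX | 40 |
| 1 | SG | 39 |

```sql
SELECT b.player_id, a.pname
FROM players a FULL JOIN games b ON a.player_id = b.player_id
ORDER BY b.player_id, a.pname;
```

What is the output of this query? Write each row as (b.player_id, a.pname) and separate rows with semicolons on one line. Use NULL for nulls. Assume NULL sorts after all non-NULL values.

(1, NULL); (1, NULL); (4, NULL); (8, NULL); (NULL, Alice); (NULL, Eve); (NULL, Mona); (NULL, Zane)

FULL OUTER JOIN keeps every row from both sides; unmatched rows get NULL for the other side's columns.
Matching on a.player_id = b.player_id.
- a row (player_id=5): no match → kept, b columns NULL.
- a row (player_id=5): no match → kept, b columns NULL.
- a row (player_id=7): no match → kept, b columns NULL.
- a row (player_id=2): no match → kept, b columns NULL.
- 4 row(s) from b found no a partner → padded with NULL.
After projecting and ordering:
b.player_id | a.pname
1 | NULL
1 | NULL
4 | NULL
8 | NULL
NULL | Alice
NULL | Eve
NULL | Mona
NULL | Zane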